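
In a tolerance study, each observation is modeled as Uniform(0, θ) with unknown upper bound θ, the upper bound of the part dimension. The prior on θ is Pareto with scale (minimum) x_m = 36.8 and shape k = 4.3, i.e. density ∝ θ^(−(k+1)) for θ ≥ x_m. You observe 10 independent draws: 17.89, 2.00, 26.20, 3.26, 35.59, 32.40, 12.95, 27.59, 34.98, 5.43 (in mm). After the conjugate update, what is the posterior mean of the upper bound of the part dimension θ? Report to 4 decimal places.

39.5669

A Pareto(scale x_m, shape k) prior on the upper bound θ of Uniform(0, θ) is conjugate: posterior is Pareto(max(x_m, max xᵢ), k + n).
Sample maximum = 35.59; prior scale x_m = 36.8 → posterior scale = max = 36.80.
Posterior shape = 4.3 + 10 = 14.3.
E[θ|data] = k·x_m/(k−1) = 14.3·36.80/13.3 = 39.5669.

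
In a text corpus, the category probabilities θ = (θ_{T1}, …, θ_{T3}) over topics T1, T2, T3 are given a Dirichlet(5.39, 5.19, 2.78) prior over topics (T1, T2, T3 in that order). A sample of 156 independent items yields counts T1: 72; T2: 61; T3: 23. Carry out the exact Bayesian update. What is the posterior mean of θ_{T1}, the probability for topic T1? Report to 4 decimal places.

0.4570

The Dirichlet prior is conjugate to the Multinomial likelihood: each posterior αⱼ = prior αⱼ + observed count nⱼ.
Posterior concentration: (77.39, 66.19, 25.78), total = 169.36.
E[θ_{T1}|data] = α_{T1}/Σα = 77.39/169.36 = 0.4570.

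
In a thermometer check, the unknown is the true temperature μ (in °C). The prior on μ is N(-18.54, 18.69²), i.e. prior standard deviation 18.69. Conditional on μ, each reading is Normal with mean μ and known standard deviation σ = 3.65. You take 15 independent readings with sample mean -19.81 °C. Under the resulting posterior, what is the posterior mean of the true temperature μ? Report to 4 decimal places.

For Normal data with known variance σ², a Normal(μ₀, σ₀²) prior on μ is conjugate. Posterior precision = 1/σ₀² + n/σ²; posterior mean is the precision-weighted average of μ₀ and x̄.
n·x̄ = 15·(-19.81) = -297.15.
σ₀² = 18.69² = 349.3161, σ² = 3.65² = 13.3225; σ² + n·σ₀² = 13.3225 + 15·349.3161 = 5253.064.
Posterior mean = (μ₀/σ₀² + n·x̄/σ²)/(1/σ₀² + n/σ²) = (σ²·μ₀ + σ₀²·n·x̄)/(σ² + n·σ₀²) = (13.3225·(-18.54) + 349.3161·(-297.15))/5253.064 = -104046.278265/5253.064 = -19.8068.

-19.8068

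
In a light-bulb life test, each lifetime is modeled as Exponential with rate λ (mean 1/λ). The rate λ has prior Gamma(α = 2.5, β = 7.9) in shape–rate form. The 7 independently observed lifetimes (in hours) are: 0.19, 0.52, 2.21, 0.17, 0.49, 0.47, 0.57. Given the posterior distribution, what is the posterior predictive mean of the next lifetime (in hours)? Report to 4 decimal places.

With a Gamma(shape α, rate β) prior on the exponential rate λ, the posterior after n observations with total T = Σxᵢ is Gamma(α+n, β+T).
Sum of observations T = 4.62 hours; n = 7.
Posterior: Gamma(2.5+7, 7.9+4.62) = Gamma(9.5, 12.52).
The predictive distribution for the next observation is Lomax; its mean is β/(α−1) = 12.52/8.5 = 1.4729.

1.4729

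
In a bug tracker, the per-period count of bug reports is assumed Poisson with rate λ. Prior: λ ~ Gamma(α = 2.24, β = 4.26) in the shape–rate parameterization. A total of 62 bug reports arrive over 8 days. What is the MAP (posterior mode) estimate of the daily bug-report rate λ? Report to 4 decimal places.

5.1582

With a Gamma(shape α, rate β) prior, the Poisson likelihood is conjugate: the posterior is Gamma(α + ΣXᵢ, β + n).
Posterior: Gamma(α+S, β+n) = Gamma(2.24+62, 4.26+8) = Gamma(64.24, 12.26).
Mode of Gamma(α,β) for α≥1 is (α−1)/β = 63.24/12.26 = 5.1582.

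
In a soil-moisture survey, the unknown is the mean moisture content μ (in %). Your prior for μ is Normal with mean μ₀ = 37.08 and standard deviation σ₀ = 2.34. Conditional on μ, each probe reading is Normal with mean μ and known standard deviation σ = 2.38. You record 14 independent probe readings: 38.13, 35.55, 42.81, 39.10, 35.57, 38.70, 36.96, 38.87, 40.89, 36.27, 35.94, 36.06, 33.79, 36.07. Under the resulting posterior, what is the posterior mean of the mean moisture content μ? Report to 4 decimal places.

37.4518

For Normal data with known variance σ², a Normal(μ₀, σ₀²) prior on μ is conjugate. Posterior precision = 1/σ₀² + n/σ²; posterior mean is the precision-weighted average of μ₀ and x̄.
Σxᵢ = 38.13 + 35.55 + 42.81 + 39.10 + 35.57 + 38.70 + 36.96 + 38.87 + 40.89 + 36.27 + 35.94 + 36.06 + 33.79 + 36.07 = 524.71, so n·x̄ = 524.71.
σ₀² = 2.34² = 5.4756, σ² = 2.38² = 5.6644; σ² + n·σ₀² = 5.6644 + 14·5.4756 = 82.3228.
Posterior mean = (μ₀/σ₀² + n·x̄/σ²)/(1/σ₀² + n/σ²) = (σ²·μ₀ + σ₀²·n·x̄)/(σ² + n·σ₀²) = (5.6644·37.08 + 5.4756·524.71)/82.3228 = 3083.138028/82.3228 = 37.4518.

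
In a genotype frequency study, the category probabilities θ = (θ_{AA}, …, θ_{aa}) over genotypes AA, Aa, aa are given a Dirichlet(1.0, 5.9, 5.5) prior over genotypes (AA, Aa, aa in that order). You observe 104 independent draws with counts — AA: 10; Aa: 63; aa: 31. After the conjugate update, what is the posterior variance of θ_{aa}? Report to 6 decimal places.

The Dirichlet prior is conjugate to the Multinomial likelihood: each posterior αⱼ = prior αⱼ + observed count nⱼ.
Posterior concentration: (11.0, 68.9, 36.5), total = 116.4.
Var[θ_j] = α_j(Σα−α_j)/((Σα)²(Σα+1)) = 36.5·79.9/(116.4²·117.4) = 0.001833.

0.001833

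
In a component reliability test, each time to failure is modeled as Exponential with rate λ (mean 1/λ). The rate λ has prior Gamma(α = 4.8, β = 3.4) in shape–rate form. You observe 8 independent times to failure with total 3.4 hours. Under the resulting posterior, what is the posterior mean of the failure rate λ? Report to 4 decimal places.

With a Gamma(shape α, rate β) prior on the exponential rate λ, the posterior after n observations with total T = Σxᵢ is Gamma(α+n, β+T).
Posterior: Gamma(4.8+8, 3.4+3.4) = Gamma(12.8, 6.8).
Posterior mean of λ = α/β = 12.8/6.8 = 1.8824.

1.8824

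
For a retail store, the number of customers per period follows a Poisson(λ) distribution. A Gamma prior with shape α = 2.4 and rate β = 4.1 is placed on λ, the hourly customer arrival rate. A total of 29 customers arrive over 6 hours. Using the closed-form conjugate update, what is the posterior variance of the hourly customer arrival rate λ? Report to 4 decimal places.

0.3078

With a Gamma(shape α, rate β) prior, the Poisson likelihood is conjugate: the posterior is Gamma(α + ΣXᵢ, β + n).
Posterior: Gamma(α+S, β+n) = Gamma(2.4+29, 4.1+6) = Gamma(31.4, 10.1).
Var = α/β² = 31.4/10.1² = 0.3078.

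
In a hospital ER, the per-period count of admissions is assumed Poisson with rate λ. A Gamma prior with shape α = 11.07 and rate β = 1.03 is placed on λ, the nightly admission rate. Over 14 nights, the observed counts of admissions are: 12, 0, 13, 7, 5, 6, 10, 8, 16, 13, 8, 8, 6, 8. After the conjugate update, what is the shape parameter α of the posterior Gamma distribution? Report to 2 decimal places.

With a Gamma(shape α, rate β) prior, the Poisson likelihood is conjugate: the posterior is Gamma(α + ΣXᵢ, β + n).
Sum of counts S = 120 over n = 14 nights.
Posterior: Gamma(α+S, β+n) = Gamma(11.07+120, 1.03+14) = Gamma(131.07, 15.03).
Posterior α = 131.07.

131.07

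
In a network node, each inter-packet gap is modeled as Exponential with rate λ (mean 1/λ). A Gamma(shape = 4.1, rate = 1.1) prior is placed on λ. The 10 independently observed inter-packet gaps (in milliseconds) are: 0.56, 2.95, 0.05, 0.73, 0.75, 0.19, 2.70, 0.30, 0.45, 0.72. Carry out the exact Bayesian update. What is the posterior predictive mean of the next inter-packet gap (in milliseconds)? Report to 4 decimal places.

With a Gamma(shape α, rate β) prior on the exponential rate λ, the posterior after n observations with total T = Σxᵢ is Gamma(α+n, β+T).
Sum of observations T = 9.40 milliseconds; n = 10.
Posterior: Gamma(4.1+10, 1.1+9.40) = Gamma(14.1, 10.50).
The predictive distribution for the next observation is Lomax; its mean is β/(α−1) = 10.50/13.1 = 0.8015.

0.8015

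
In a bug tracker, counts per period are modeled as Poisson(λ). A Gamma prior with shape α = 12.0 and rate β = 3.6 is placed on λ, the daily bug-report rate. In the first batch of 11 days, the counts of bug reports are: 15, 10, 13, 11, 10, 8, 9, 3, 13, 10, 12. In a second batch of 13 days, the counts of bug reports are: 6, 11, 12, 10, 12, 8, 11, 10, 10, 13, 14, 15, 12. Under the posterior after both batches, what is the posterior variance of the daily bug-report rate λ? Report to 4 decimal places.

With a Gamma(shape α, rate β) prior, the Poisson likelihood is conjugate: the posterior is Gamma(α + ΣXᵢ, β + n).
Batch 1: sum of counts S = 114 over n = 11 days.
After batch 1: Gamma(α+S, β+n) = Gamma(12.0+114, 3.6+11) = Gamma(126.0, 14.6).
Batch 2: sum of counts S = 144 over n = 13 days.
After batch 2: Gamma(α+S, β+n) = Gamma(126.0+144, 14.6+13) = Gamma(270.0, 27.6).
Var = α/β² = 270.0/27.6² = 0.3544.

0.3544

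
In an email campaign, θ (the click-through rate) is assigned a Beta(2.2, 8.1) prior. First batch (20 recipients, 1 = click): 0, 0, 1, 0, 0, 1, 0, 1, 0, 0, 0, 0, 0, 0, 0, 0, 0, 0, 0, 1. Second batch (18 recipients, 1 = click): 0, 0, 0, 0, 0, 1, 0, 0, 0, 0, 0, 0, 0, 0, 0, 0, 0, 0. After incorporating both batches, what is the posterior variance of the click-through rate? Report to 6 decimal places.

The Beta prior is conjugate to a Binomial/Bernoulli likelihood; the update adds successes to α and failures to β.
After batch 1: Beta(2.2+4, 8.1+16) = Beta(6.2, 24.1).
After batch 2: Beta(6.2+1, 24.1+17) = Beta(7.2, 41.1).
Var = αβ/((α+β)²(α+β+1)) = 7.2·41.1/(48.3²·49.3) = 0.002573.

0.002573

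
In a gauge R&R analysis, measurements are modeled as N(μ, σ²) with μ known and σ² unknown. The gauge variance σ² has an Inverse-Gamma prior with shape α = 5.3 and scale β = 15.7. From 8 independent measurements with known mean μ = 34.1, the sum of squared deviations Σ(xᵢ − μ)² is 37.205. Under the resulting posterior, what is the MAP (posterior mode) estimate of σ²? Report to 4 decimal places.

With known mean μ and an Inverse-Gamma(α, β) prior on σ², the Normal likelihood is conjugate: posterior is Inv-Gamma(α + n/2, β + Σ(xᵢ−μ)²/2).
Posterior: Inv-Gamma(5.3 + 8/2, 15.7 + 37.205/2) = Inv-Gamma(9.30, 34.3025).
Mode = β/(α+1) = 34.3025/10.30 = 3.3303.

3.3303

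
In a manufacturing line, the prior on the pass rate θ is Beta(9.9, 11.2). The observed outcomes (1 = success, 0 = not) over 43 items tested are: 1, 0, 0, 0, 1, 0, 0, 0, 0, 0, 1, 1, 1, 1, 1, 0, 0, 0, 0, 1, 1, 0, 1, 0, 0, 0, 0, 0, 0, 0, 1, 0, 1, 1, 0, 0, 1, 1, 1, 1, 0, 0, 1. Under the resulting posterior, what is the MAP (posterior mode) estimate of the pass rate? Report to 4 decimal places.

0.4332

The Beta prior is conjugate to a Binomial/Bernoulli likelihood; the update adds successes to α and failures to β.
Posterior: Beta(α+k, β+n−k) = Beta(9.9+18, 11.2+25) = Beta(27.9, 36.2).
Mode of Beta(a,b) for a,b>1 is (a−1)/(a+b−2) = 26.9/62.1 = 0.4332.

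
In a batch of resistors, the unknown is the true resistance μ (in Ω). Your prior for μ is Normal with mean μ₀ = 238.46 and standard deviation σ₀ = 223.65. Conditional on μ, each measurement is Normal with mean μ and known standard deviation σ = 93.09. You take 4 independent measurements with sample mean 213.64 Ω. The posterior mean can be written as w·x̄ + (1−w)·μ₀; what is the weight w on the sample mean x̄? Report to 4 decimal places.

For Normal data with known variance σ², a Normal(μ₀, σ₀²) prior on μ is conjugate. Posterior precision = 1/σ₀² + n/σ²; posterior mean is the precision-weighted average of μ₀ and x̄.
σ₀² = 223.65² = 50019.3225, σ² = 93.09² = 8665.7481. Prior precision 1/σ₀² = 1/50019.3225; data precision n/σ² = 4/8665.7481.
w = (n/σ²)/(1/σ₀² + n/σ²) = n·σ₀²/(σ² + n·σ₀²) = 4·50019.3225/(8665.7481 + 4·50019.3225) = 200077.29/208743.0381 = 0.9585.

0.9585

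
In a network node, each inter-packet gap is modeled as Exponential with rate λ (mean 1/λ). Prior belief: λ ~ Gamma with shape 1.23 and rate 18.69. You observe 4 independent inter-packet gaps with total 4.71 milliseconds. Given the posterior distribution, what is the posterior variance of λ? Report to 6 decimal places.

0.009551

With a Gamma(shape α, rate β) prior on the exponential rate λ, the posterior after n observations with total T = Σxᵢ is Gamma(α+n, β+T).
Posterior: Gamma(1.23+4, 18.69+4.71) = Gamma(5.23, 23.40).
Var = α/β² = 0.009551.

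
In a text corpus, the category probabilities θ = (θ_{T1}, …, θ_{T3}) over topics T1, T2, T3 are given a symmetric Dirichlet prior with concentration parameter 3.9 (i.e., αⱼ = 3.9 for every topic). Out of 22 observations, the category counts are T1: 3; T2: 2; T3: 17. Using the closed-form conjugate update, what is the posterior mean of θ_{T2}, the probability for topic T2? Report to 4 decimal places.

The Dirichlet prior is conjugate to the Multinomial likelihood: each posterior αⱼ = prior αⱼ + observed count nⱼ.
Posterior concentration: (6.9, 5.9, 20.9), total = 33.7.
E[θ_{T2}|data] = α_{T2}/Σα = 5.9/33.7 = 0.1751.

0.1751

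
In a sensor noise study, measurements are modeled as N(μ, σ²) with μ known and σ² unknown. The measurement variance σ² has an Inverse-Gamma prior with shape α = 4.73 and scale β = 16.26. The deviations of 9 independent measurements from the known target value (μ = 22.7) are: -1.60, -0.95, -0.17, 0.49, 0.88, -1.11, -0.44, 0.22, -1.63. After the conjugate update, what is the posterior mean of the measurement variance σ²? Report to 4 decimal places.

With known mean μ and an Inverse-Gamma(α, β) prior on σ², the Normal likelihood is conjugate: posterior is Inv-Gamma(α + n/2, β + Σ(xᵢ−μ)²/2).
Σ(xᵢ−μ)² = (-1.60)² + (-0.95)² + (-0.17)² + (0.49)² + (0.88)² + (-1.11)² + (-0.44)² + (0.22)² + (-1.63)² = 8.6369.
Posterior: Inv-Gamma(4.73 + 9/2, 16.26 + 8.6369/2) = Inv-Gamma(9.23, 20.57845).
E[σ²|data] = β/(α−1) = 20.57845/8.23 = 2.5004.

2.5004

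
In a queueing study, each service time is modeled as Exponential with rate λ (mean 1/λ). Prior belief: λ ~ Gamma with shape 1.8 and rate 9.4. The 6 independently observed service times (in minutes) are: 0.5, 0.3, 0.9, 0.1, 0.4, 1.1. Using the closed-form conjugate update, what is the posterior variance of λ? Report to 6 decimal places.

With a Gamma(shape α, rate β) prior on the exponential rate λ, the posterior after n observations with total T = Σxᵢ is Gamma(α+n, β+T).
Sum of observations T = 3.3 minutes; n = 6.
Posterior: Gamma(1.8+6, 9.4+3.3) = Gamma(7.8, 12.7).
Var = α/β² = 0.048360.

0.048360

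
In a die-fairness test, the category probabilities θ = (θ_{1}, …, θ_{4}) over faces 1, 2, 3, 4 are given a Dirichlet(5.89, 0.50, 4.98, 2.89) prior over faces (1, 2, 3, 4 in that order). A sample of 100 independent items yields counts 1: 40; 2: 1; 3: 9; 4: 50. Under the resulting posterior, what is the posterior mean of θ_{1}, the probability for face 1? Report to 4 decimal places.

The Dirichlet prior is conjugate to the Multinomial likelihood: each posterior αⱼ = prior αⱼ + observed count nⱼ.
Posterior concentration: (45.89, 1.50, 13.98, 52.89), total = 114.26.
E[θ_{1}|data] = α_{1}/Σα = 45.89/114.26 = 0.4016.

0.4016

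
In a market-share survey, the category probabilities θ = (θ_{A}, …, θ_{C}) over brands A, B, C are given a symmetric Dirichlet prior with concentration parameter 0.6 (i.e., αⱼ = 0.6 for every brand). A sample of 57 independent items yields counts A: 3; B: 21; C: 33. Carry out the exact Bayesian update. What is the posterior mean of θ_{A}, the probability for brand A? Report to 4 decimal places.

The Dirichlet prior is conjugate to the Multinomial likelihood: each posterior αⱼ = prior αⱼ + observed count nⱼ.
Posterior concentration: (3.6, 21.6, 33.6), total = 58.8.
E[θ_{A}|data] = α_{A}/Σα = 3.6/58.8 = 0.0612.

0.0612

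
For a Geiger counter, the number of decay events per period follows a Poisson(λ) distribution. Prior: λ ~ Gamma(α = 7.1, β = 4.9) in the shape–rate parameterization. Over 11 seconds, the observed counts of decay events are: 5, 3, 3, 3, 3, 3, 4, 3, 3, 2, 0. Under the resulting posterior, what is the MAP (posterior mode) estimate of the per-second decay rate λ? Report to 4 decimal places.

2.3962

With a Gamma(shape α, rate β) prior, the Poisson likelihood is conjugate: the posterior is Gamma(α + ΣXᵢ, β + n).
Sum of counts S = 32 over n = 11 seconds.
Posterior: Gamma(α+S, β+n) = Gamma(7.1+32, 4.9+11) = Gamma(39.1, 15.9).
Mode of Gamma(α,β) for α≥1 is (α−1)/β = 38.1/15.9 = 2.3962.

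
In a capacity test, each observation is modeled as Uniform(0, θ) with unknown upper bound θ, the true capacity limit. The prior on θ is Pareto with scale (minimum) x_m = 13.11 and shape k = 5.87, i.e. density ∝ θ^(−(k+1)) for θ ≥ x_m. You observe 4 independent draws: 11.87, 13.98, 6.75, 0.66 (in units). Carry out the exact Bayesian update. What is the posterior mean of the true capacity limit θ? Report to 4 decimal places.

A Pareto(scale x_m, shape k) prior on the upper bound θ of Uniform(0, θ) is conjugate: posterior is Pareto(max(x_m, max xᵢ), k + n).
Sample maximum = 13.98; prior scale x_m = 13.11 → posterior scale = max = 13.98.
Posterior shape = 5.87 + 4 = 9.87.
E[θ|data] = k·x_m/(k−1) = 9.87·13.98/8.87 = 15.5561.

15.5561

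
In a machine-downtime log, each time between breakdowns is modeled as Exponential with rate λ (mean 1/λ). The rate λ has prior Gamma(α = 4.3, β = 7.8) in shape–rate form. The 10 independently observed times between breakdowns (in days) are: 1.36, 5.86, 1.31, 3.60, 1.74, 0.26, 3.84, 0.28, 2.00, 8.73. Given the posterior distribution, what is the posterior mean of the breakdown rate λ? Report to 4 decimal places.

0.3888

With a Gamma(shape α, rate β) prior on the exponential rate λ, the posterior after n observations with total T = Σxᵢ is Gamma(α+n, β+T).
Sum of observations T = 28.98 days; n = 10.
Posterior: Gamma(4.3+10, 7.8+28.98) = Gamma(14.3, 36.78).
Posterior mean of λ = α/β = 14.3/36.78 = 0.3888.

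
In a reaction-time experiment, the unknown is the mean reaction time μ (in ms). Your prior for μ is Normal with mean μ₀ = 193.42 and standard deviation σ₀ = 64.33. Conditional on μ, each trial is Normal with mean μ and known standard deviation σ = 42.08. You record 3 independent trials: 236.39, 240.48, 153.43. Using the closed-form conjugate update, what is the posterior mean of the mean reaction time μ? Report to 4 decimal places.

For Normal data with known variance σ², a Normal(μ₀, σ₀²) prior on μ is conjugate. Posterior precision = 1/σ₀² + n/σ²; posterior mean is the precision-weighted average of μ₀ and x̄.
Σxᵢ = 236.39 + 240.48 + 153.43 = 630.3, so n·x̄ = 630.3.
σ₀² = 64.33² = 4138.3489, σ² = 42.08² = 1770.7264; σ² + n·σ₀² = 1770.7264 + 3·4138.3489 = 14185.7731.
Posterior mean = (μ₀/σ₀² + n·x̄/σ²)/(1/σ₀² + n/σ²) = (σ²·μ₀ + σ₀²·n·x̄)/(σ² + n·σ₀²) = (1770.7264·193.42 + 4138.3489·630.3)/14185.7731 = 2950895.211958/14185.7731 = 208.0179.

208.0179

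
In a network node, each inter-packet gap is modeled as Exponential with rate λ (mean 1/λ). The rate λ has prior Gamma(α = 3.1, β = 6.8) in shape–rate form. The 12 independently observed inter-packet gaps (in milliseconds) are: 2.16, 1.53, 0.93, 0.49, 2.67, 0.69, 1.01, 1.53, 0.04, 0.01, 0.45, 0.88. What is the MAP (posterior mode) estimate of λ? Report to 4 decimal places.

With a Gamma(shape α, rate β) prior on the exponential rate λ, the posterior after n observations with total T = Σxᵢ is Gamma(α+n, β+T).
Sum of observations T = 12.39 milliseconds; n = 12.
Posterior: Gamma(3.1+12, 6.8+12.39) = Gamma(15.1, 19.19).
Mode = (α−1)/β = 0.7348.

0.7348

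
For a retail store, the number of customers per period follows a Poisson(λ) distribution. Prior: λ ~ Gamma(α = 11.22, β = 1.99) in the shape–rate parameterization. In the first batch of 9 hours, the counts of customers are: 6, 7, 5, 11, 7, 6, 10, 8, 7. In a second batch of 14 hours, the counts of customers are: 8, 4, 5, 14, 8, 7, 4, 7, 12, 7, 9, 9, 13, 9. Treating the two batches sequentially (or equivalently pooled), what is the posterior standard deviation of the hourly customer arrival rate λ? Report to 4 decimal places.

0.5577

With a Gamma(shape α, rate β) prior, the Poisson likelihood is conjugate: the posterior is Gamma(α + ΣXᵢ, β + n).
Batch 1: sum of counts S = 67 over n = 9 hours.
After batch 1: Gamma(α+S, β+n) = Gamma(11.22+67, 1.99+9) = Gamma(78.22, 10.99).
Batch 2: sum of counts S = 116 over n = 14 hours.
After batch 2: Gamma(α+S, β+n) = Gamma(78.22+116, 10.99+14) = Gamma(194.22, 24.99).
SD = √α/β = √194.22/24.99 = 0.5577.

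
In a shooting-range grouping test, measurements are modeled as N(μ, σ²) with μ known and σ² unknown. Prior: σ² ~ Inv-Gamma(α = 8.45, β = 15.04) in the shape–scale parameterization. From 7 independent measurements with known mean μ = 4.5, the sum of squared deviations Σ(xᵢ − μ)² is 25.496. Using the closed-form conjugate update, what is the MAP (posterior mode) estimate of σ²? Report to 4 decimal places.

With known mean μ and an Inverse-Gamma(α, β) prior on σ², the Normal likelihood is conjugate: posterior is Inv-Gamma(α + n/2, β + Σ(xᵢ−μ)²/2).
Posterior: Inv-Gamma(8.45 + 7/2, 15.04 + 25.496/2) = Inv-Gamma(11.95, 27.7880).
Mode = β/(α+1) = 27.7880/12.95 = 2.1458.

2.1458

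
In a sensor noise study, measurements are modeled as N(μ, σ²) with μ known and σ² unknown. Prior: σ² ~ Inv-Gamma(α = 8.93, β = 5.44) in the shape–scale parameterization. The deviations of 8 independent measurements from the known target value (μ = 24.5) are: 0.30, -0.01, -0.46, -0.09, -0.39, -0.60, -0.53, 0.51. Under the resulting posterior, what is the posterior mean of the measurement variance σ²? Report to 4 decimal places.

0.5131

With known mean μ and an Inverse-Gamma(α, β) prior on σ², the Normal likelihood is conjugate: posterior is Inv-Gamma(α + n/2, β + Σ(xᵢ−μ)²/2).
Σ(xᵢ−μ)² = (0.30)² + (-0.01)² + (-0.46)² + (-0.09)² + (-0.39)² + (-0.60)² + (-0.53)² + (0.51)² = 1.3629.
Posterior: Inv-Gamma(8.93 + 8/2, 5.44 + 1.3629/2) = Inv-Gamma(12.93, 6.12145).
E[σ²|data] = β/(α−1) = 6.12145/11.93 = 0.5131.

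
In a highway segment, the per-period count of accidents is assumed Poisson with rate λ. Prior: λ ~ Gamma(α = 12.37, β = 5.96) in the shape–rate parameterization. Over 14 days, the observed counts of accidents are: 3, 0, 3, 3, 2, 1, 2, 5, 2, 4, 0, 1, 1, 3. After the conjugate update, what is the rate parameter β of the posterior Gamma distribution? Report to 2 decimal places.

19.96

With a Gamma(shape α, rate β) prior, the Poisson likelihood is conjugate: the posterior is Gamma(α + ΣXᵢ, β + n).
Sum of counts S = 30 over n = 14 days.
Posterior: Gamma(α+S, β+n) = Gamma(12.37+30, 5.96+14) = Gamma(42.37, 19.96).
Posterior β = 19.96.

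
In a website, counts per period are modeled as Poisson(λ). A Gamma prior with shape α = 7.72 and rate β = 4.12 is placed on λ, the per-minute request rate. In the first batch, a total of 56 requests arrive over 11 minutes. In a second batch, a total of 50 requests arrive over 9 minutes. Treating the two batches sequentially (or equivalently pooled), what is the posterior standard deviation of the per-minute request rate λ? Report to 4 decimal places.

With a Gamma(shape α, rate β) prior, the Poisson likelihood is conjugate: the posterior is Gamma(α + ΣXᵢ, β + n).
After batch 1: Gamma(α+S, β+n) = Gamma(7.72+56, 4.12+11) = Gamma(63.72, 15.12).
After batch 2: Gamma(α+S, β+n) = Gamma(63.72+50, 15.12+9) = Gamma(113.72, 24.12).
SD = √α/β = √113.72/24.12 = 0.4421.

0.4421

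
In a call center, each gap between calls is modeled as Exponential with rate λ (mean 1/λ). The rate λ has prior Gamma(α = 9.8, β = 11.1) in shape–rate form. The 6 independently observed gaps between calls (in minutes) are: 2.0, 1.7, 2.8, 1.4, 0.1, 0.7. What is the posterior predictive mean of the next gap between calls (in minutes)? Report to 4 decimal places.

1.3378

With a Gamma(shape α, rate β) prior on the exponential rate λ, the posterior after n observations with total T = Σxᵢ is Gamma(α+n, β+T).
Sum of observations T = 8.7 minutes; n = 6.
Posterior: Gamma(9.8+6, 11.1+8.7) = Gamma(15.8, 19.8).
The predictive distribution for the next observation is Lomax; its mean is β/(α−1) = 19.8/14.8 = 1.3378.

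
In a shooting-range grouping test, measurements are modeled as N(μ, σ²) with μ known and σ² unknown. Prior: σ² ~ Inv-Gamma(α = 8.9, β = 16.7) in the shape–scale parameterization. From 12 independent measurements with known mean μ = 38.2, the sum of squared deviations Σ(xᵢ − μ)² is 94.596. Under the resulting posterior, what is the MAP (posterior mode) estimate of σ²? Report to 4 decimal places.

4.0250

With known mean μ and an Inverse-Gamma(α, β) prior on σ², the Normal likelihood is conjugate: posterior is Inv-Gamma(α + n/2, β + Σ(xᵢ−μ)²/2).
Posterior: Inv-Gamma(8.9 + 12/2, 16.7 + 94.596/2) = Inv-Gamma(14.90, 63.9980).
Mode = β/(α+1) = 63.9980/15.90 = 4.0250.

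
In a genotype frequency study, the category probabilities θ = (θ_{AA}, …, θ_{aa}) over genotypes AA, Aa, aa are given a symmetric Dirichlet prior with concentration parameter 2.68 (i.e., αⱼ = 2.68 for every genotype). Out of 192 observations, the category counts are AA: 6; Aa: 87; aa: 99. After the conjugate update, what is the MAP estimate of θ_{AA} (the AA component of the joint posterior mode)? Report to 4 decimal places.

The Dirichlet prior is conjugate to the Multinomial likelihood: each posterior αⱼ = prior αⱼ + observed count nⱼ.
Posterior concentration: (8.68, 89.68, 101.68), total = 200.04.
Joint mode component: (α_{AA}−1)/(Σα−K) = 7.68/197.04 = 0.0390.

0.0390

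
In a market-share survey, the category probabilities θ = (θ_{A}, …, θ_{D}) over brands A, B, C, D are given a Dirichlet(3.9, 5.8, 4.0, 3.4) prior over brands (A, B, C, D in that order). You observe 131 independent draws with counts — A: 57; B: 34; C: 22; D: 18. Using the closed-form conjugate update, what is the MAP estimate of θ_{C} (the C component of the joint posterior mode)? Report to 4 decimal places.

The Dirichlet prior is conjugate to the Multinomial likelihood: each posterior αⱼ = prior αⱼ + observed count nⱼ.
Posterior concentration: (60.9, 39.8, 26.0, 21.4), total = 148.1.
Joint mode component: (α_{C}−1)/(Σα−K) = 25.0/144.1 = 0.1735.

0.1735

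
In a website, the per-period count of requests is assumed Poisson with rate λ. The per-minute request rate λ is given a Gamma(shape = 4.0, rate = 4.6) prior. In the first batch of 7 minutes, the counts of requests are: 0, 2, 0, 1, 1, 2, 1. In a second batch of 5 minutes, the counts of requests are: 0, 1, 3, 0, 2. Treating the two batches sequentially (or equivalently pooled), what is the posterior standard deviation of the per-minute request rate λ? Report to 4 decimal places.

0.2484

With a Gamma(shape α, rate β) prior, the Poisson likelihood is conjugate: the posterior is Gamma(α + ΣXᵢ, β + n).
Batch 1: sum of counts S = 7 over n = 7 minutes.
After batch 1: Gamma(α+S, β+n) = Gamma(4.0+7, 4.6+7) = Gamma(11.0, 11.6).
Batch 2: sum of counts S = 6 over n = 5 minutes.
After batch 2: Gamma(α+S, β+n) = Gamma(11.0+6, 11.6+5) = Gamma(17.0, 16.6).
SD = √α/β = √17.0/16.6 = 0.2484.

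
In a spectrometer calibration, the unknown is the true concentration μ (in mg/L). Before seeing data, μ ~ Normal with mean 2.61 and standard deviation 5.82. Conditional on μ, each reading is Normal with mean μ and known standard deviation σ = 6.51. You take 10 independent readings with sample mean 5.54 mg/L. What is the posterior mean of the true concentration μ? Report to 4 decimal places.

5.2142

For Normal data with known variance σ², a Normal(μ₀, σ₀²) prior on μ is conjugate. Posterior precision = 1/σ₀² + n/σ²; posterior mean is the precision-weighted average of μ₀ and x̄.
n·x̄ = 10·5.54 = 55.4.
σ₀² = 5.82² = 33.8724, σ² = 6.51² = 42.3801; σ² + n·σ₀² = 42.3801 + 10·33.8724 = 381.1041.
Posterior mean = (μ₀/σ₀² + n·x̄/σ²)/(1/σ₀² + n/σ²) = (σ²·μ₀ + σ₀²·n·x̄)/(σ² + n·σ₀²) = (42.3801·2.61 + 33.8724·55.4)/381.1041 = 1987.143021/381.1041 = 5.2142.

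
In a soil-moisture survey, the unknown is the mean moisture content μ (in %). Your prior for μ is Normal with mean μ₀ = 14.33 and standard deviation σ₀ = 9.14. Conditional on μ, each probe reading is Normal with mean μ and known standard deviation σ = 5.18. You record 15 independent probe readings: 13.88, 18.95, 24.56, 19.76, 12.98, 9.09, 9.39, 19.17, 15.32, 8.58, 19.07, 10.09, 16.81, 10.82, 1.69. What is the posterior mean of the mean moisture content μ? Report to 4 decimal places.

14.0174

For Normal data with known variance σ², a Normal(μ₀, σ₀²) prior on μ is conjugate. Posterior precision = 1/σ₀² + n/σ²; posterior mean is the precision-weighted average of μ₀ and x̄.
Σxᵢ = 13.88 + 18.95 + 24.56 + 19.76 + 12.98 + 9.09 + 9.39 + 19.17 + 15.32 + 8.58 + 19.07 + 10.09 + 16.81 + 10.82 + 1.69 = 210.16, so n·x̄ = 210.16.
σ₀² = 9.14² = 83.5396, σ² = 5.18² = 26.8324; σ² + n·σ₀² = 26.8324 + 15·83.5396 = 1279.9264.
Posterior mean = (μ₀/σ₀² + n·x̄/σ²)/(1/σ₀² + n/σ²) = (σ²·μ₀ + σ₀²·n·x̄)/(σ² + n·σ₀²) = (26.8324·14.33 + 83.5396·210.16)/1279.9264 = 17941.190628/1279.9264 = 14.0174.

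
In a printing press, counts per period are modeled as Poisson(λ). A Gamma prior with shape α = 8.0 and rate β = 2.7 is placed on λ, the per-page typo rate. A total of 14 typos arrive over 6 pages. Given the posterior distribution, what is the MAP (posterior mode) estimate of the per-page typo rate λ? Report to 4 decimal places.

2.4138

With a Gamma(shape α, rate β) prior, the Poisson likelihood is conjugate: the posterior is Gamma(α + ΣXᵢ, β + n).
Posterior: Gamma(α+S, β+n) = Gamma(8.0+14, 2.7+6) = Gamma(22.0, 8.7).
Mode of Gamma(α,β) for α≥1 is (α−1)/β = 21.0/8.7 = 2.4138.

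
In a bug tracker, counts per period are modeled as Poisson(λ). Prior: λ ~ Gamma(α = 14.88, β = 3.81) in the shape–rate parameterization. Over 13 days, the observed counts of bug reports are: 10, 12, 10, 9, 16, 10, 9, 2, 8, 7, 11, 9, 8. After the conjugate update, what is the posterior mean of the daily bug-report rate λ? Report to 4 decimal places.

8.0833

With a Gamma(shape α, rate β) prior, the Poisson likelihood is conjugate: the posterior is Gamma(α + ΣXᵢ, β + n).
Sum of counts S = 121 over n = 13 days.
Posterior: Gamma(α+S, β+n) = Gamma(14.88+121, 3.81+13) = Gamma(135.88, 16.81).
Posterior mean = α/β = 135.88/16.81 = 8.0833.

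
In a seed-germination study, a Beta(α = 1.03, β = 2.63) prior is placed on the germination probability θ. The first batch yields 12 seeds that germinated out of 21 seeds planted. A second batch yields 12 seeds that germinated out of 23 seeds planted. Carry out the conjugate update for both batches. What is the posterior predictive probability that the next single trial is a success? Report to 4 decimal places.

The Beta prior is conjugate to a Binomial/Bernoulli likelihood; the update adds successes to α and failures to β.
After batch 1: Beta(1.03+12, 2.63+9) = Beta(13.03, 11.63).
After batch 2: Beta(13.03+12, 11.63+11) = Beta(25.03, 22.63).
For a single future Bernoulli trial, P(success | data) = α/(α+β) = 0.5252.

0.5252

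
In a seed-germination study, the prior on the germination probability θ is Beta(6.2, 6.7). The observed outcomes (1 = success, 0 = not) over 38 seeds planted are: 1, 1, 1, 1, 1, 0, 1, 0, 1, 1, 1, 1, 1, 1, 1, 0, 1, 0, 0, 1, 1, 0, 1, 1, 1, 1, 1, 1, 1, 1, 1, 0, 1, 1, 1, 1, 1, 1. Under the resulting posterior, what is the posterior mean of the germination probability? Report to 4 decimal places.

0.7308

The Beta prior is conjugate to a Binomial/Bernoulli likelihood; the update adds successes to α and failures to β.
Posterior: Beta(α+k, β+n−k) = Beta(6.2+31, 6.7+7) = Beta(37.2, 13.7).
Posterior mean = α/(α+β) = 37.2/50.9 = 0.7308.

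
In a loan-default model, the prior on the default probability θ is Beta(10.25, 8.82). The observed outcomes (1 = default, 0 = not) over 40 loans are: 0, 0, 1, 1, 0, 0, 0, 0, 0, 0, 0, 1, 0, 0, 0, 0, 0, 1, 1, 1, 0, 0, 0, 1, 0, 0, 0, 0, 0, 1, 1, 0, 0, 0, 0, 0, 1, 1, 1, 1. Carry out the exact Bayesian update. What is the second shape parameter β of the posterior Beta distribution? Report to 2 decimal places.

The Beta prior is conjugate to a Binomial/Bernoulli likelihood; the update adds successes to α and failures to β.
Posterior: Beta(α+k, β+n−k) = Beta(10.25+13, 8.82+27) = Beta(23.25, 35.82).
Posterior β = 35.82.

35.82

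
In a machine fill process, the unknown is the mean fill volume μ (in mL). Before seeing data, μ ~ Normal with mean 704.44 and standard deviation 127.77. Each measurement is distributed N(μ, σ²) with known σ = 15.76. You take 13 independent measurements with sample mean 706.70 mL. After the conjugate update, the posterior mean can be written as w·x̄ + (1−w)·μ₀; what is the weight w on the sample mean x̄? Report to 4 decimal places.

For Normal data with known variance σ², a Normal(μ₀, σ₀²) prior on μ is conjugate. Posterior precision = 1/σ₀² + n/σ²; posterior mean is the precision-weighted average of μ₀ and x̄.
σ₀² = 127.77² = 16325.1729, σ² = 15.76² = 248.3776. Prior precision 1/σ₀² = 1/16325.1729; data precision n/σ² = 13/248.3776.
w = (n/σ²)/(1/σ₀² + n/σ²) = n·σ₀²/(σ² + n·σ₀²) = 13·16325.1729/(248.3776 + 13·16325.1729) = 212227.2477/212475.6253 = 0.9988.

0.9988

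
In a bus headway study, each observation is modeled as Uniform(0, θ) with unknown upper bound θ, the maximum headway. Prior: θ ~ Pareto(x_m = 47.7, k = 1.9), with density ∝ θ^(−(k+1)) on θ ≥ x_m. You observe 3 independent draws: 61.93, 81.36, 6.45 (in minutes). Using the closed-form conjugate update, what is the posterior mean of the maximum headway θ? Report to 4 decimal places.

A Pareto(scale x_m, shape k) prior on the upper bound θ of Uniform(0, θ) is conjugate: posterior is Pareto(max(x_m, max xᵢ), k + n).
Sample maximum = 81.36; prior scale x_m = 47.7 → posterior scale = max = 81.36.
Posterior shape = 1.9 + 3 = 4.9.
E[θ|data] = k·x_m/(k−1) = 4.9·81.36/3.9 = 102.2215.

102.2215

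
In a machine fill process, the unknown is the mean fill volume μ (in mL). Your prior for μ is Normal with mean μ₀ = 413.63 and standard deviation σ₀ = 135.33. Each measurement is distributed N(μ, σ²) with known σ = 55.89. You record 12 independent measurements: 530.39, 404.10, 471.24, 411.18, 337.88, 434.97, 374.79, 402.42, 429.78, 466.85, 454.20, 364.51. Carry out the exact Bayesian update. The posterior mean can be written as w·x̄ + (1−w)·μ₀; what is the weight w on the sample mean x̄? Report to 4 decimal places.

For Normal data with known variance σ², a Normal(μ₀, σ₀²) prior on μ is conjugate. Posterior precision = 1/σ₀² + n/σ²; posterior mean is the precision-weighted average of μ₀ and x̄.
σ₀² = 135.33² = 18314.2089, σ² = 55.89² = 3123.6921. Prior precision 1/σ₀² = 1/18314.2089; data precision n/σ² = 12/3123.6921.
w = (n/σ²)/(1/σ₀² + n/σ²) = n·σ₀²/(σ² + n·σ₀²) = 12·18314.2089/(3123.6921 + 12·18314.2089) = 219770.5068/222894.1989 = 0.9860.

0.9860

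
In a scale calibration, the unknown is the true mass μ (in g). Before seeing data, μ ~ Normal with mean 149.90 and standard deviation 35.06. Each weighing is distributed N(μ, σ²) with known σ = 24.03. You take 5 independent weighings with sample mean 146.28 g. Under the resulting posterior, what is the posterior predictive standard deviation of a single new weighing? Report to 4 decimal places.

For Normal data with known variance σ², a Normal(μ₀, σ₀²) prior on μ is conjugate. Posterior precision = 1/σ₀² + n/σ²; posterior mean is the precision-weighted average of μ₀ and x̄.
σ₀² = 35.06² = 1229.2036, σ² = 24.03² = 577.4409; σ² + n·σ₀² = 577.4409 + 5·1229.2036 = 6723.4589.
Posterior precision = 1/σ₀² + n/σ² = 1/1229.2036 + 5/577.4409 = (σ² + n·σ₀²)/(σ₀²σ²) = 6723.4589/(1229.2036·577.4409); posterior variance σₙ² = σ₀²σ²/(σ² + n·σ₀²) = 1229.2036·577.4409/6723.4589 = 105.569536.
Predictive variance for one new observation = σₙ² + σ² = 1229.2036·577.4409/6723.4589 + 577.4409 = σ²·(σ₀² + 6723.4589)/6723.4589 = 577.4409·7952.6625/6723.4589 = 683.010436; SD = √(577.4409·7952.6625/6723.4589) = 26.1345.

26.1345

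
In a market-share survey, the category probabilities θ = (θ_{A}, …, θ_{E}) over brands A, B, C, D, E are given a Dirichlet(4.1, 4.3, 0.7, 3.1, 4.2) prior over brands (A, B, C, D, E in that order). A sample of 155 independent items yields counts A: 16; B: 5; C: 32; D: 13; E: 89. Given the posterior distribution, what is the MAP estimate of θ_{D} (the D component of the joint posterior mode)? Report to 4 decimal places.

0.0907

The Dirichlet prior is conjugate to the Multinomial likelihood: each posterior αⱼ = prior αⱼ + observed count nⱼ.
Posterior concentration: (20.1, 9.3, 32.7, 16.1, 93.2), total = 171.4.
Joint mode component: (α_{D}−1)/(Σα−K) = 15.1/166.4 = 0.0907.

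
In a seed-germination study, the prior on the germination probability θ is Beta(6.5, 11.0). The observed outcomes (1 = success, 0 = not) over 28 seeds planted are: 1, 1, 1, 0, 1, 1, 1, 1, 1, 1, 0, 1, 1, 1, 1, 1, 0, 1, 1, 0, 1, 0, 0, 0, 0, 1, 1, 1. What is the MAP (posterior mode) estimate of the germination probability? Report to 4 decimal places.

0.5862

The Beta prior is conjugate to a Binomial/Bernoulli likelihood; the update adds successes to α and failures to β.
Posterior: Beta(α+k, β+n−k) = Beta(6.5+20, 11.0+8) = Beta(26.5, 19.0).
Mode of Beta(a,b) for a,b>1 is (a−1)/(a+b−2) = 25.5/43.5 = 0.5862.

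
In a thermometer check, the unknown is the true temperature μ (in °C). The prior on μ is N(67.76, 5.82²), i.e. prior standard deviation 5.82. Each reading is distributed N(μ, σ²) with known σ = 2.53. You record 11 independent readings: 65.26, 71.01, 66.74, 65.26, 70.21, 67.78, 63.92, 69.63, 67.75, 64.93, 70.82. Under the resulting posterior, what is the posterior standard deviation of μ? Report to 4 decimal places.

For Normal data with known variance σ², a Normal(μ₀, σ₀²) prior on μ is conjugate. Posterior precision = 1/σ₀² + n/σ²; posterior mean is the precision-weighted average of μ₀ and x̄.
σ₀² = 5.82² = 33.8724, σ² = 2.53² = 6.4009; σ² + n·σ₀² = 6.4009 + 11·33.8724 = 378.9973.
Posterior precision = 1/σ₀² + n/σ² = 1/33.8724 + 11/6.4009 = (σ² + n·σ₀²)/(σ₀²σ²) = 378.9973/(33.8724·6.4009); posterior variance σₙ² = σ₀²σ²/(σ² + n·σ₀²) = 33.8724·6.4009/378.9973 = 0.572072.
Posterior SD = √σₙ² = √(33.8724·6.4009/378.9973) = 0.7564.

0.7564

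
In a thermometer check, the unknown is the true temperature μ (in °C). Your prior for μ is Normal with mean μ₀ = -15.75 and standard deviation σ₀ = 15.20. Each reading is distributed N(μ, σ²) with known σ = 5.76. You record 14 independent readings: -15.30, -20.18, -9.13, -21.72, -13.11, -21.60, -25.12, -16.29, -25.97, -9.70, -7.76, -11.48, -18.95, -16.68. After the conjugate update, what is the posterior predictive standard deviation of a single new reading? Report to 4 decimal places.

For Normal data with known variance σ², a Normal(μ₀, σ₀²) prior on μ is conjugate. Posterior precision = 1/σ₀² + n/σ²; posterior mean is the precision-weighted average of μ₀ and x̄.
σ₀² = 15.20² = 231.04, σ² = 5.76² = 33.1776; σ² + n·σ₀² = 33.1776 + 14·231.04 = 3267.7376.
Posterior precision = 1/σ₀² + n/σ² = 1/231.04 + 14/33.1776 = (σ² + n·σ₀²)/(σ₀²σ²) = 3267.7376/(231.04·33.1776); posterior variance σₙ² = σ₀²σ²/(σ² + n·σ₀²) = 231.04·33.1776/3267.7376 = 2.345768.
Predictive variance for one new observation = σₙ² + σ² = 231.04·33.1776/3267.7376 + 33.1776 = σ²·(σ₀² + 3267.7376)/3267.7376 = 33.1776·3498.7776/3267.7376 = 35.523368; SD = √(33.1776·3498.7776/3267.7376) = 5.9601.

5.9601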